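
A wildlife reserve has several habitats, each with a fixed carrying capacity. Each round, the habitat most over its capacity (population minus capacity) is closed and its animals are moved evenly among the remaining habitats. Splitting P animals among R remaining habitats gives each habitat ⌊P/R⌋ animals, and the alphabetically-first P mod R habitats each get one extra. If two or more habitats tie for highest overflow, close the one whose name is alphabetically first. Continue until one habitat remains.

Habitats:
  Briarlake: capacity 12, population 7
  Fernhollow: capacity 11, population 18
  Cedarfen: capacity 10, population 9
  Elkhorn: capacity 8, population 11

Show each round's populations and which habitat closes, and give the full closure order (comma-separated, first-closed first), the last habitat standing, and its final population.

Round 1: Briarlake=7 Cedarfen=9 Elkhorn=11 Fernhollow=18 → close Fernhollow (overflow 7)
  18÷3 = 6 each, +1 to first 0
Round 2: Briarlake=13 Cedarfen=15 Elkhorn=17 → close Elkhorn (overflow 9)
  17÷2 = 8 each, +1 to first 1
Round 3: Briarlake=22 Cedarfen=23 → close Cedarfen (overflow 13)
  23÷1 = 23 each, +1 to first 0

Closure order: Fernhollow, Elkhorn, Cedarfen
Last habitat: Briarlake with 45 animals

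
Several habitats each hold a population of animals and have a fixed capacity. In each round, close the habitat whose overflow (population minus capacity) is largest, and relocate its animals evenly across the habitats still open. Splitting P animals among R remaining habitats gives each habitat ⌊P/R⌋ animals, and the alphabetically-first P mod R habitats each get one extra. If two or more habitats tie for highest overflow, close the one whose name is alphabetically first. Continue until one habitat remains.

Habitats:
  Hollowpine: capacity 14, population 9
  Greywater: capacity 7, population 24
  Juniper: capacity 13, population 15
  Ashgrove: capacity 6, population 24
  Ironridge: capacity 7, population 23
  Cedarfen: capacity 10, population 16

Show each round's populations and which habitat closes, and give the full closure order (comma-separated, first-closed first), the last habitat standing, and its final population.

Closure order: Ashgrove, Greywater, Ironridge, Cedarfen, Juniper
Last habitat: Hollowpine with 111 animals

Round 1: Ashgrove=24 Cedarfen=16 Greywater=24 Hollowpine=9 Ironridge=23 Juniper=15 → close Ashgrove (overflow 18)
  24÷5 = 4 each, +1 to first 4
Round 2: Cedarfen=21 Greywater=29 Hollowpine=14 Ironridge=28 Juniper=19 → close Greywater (overflow 22)
  29÷4 = 7 each, +1 to first 1
Round 3: Cedarfen=29 Hollowpine=21 Ironridge=35 Juniper=26 → close Ironridge (overflow 28)
  35÷3 = 11 each, +1 to first 2
Round 4: Cedarfen=41 Hollowpine=33 Juniper=37 → close Cedarfen (overflow 31)
  41÷2 = 20 each, +1 to first 1
Round 5: Hollowpine=54 Juniper=57 → close Juniper (overflow 44)
  57÷1 = 57 each, +1 to first 0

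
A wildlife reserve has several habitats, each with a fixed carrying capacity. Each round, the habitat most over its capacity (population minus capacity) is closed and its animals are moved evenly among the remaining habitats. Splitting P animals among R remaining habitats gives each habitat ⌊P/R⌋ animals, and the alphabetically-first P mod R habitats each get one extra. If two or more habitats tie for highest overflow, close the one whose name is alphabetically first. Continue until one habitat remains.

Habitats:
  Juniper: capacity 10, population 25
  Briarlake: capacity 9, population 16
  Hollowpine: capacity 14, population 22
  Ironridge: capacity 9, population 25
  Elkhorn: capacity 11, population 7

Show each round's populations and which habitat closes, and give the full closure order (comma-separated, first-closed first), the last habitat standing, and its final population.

Closure order: Ironridge, Juniper, Briarlake, Hollowpine
Last habitat: Elkhorn with 95 animals

Round 1: Briarlake=16 Elkhorn=7 Hollowpine=22 Ironridge=25 Juniper=25 → close Ironridge (overflow 16)
  25÷4 = 6 each, +1 to first 1
Round 2: Briarlake=23 Elkhorn=13 Hollowpine=28 Juniper=31 → close Juniper (overflow 21)
  31÷3 = 10 each, +1 to first 1
Round 3: Briarlake=34 Elkhorn=23 Hollowpine=38 → close Briarlake (overflow 25)
  34÷2 = 17 each, +1 to first 0
Round 4: Elkhorn=40 Hollowpine=55 → close Hollowpine (overflow 41)
  55÷1 = 55 each, +1 to first 0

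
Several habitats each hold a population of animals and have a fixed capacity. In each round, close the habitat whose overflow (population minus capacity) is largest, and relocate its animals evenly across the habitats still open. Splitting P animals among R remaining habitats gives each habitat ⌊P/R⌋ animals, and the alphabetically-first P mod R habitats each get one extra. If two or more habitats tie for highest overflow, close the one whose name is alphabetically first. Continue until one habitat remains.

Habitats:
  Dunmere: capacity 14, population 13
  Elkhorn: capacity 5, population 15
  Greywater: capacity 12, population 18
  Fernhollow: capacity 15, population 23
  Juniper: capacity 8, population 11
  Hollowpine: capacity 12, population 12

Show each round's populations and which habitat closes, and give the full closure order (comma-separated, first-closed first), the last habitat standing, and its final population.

Closure order: Elkhorn, Fernhollow, Greywater, Juniper, Dunmere
Last habitat: Hollowpine with 92 animals

Round 1: Dunmere=13 Elkhorn=15 Fernhollow=23 Greywater=18 Hollowpine=12 Juniper=11 → close Elkhorn (overflow 10)
  15÷5 = 3 each, +1 to first 0
Round 2: Dunmere=16 Fernhollow=26 Greywater=21 Hollowpine=15 Juniper=14 → close Fernhollow (overflow 11)
  26÷4 = 6 each, +1 to first 2
Round 3: Dunmere=23 Greywater=28 Hollowpine=21 Juniper=20 → close Greywater (overflow 16)
  28÷3 = 9 each, +1 to first 1
Round 4: Dunmere=33 Hollowpine=30 Juniper=29 → close Juniper (overflow 21)
  29÷2 = 14 each, +1 to first 1
Round 5: Dunmere=48 Hollowpine=44 → close Dunmere (overflow 34)
  48÷1 = 48 each, +1 to first 0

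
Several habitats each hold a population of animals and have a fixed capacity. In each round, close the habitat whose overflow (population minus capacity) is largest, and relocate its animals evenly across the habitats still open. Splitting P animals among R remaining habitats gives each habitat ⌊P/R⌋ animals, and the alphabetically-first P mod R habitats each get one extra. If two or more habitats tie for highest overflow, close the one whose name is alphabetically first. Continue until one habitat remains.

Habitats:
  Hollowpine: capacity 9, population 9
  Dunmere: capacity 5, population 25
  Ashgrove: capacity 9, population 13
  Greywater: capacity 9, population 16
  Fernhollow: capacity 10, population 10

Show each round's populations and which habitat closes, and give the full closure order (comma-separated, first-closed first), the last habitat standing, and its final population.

Round 1: Ashgrove=13 Dunmere=25 Fernhollow=10 Greywater=16 Hollowpine=9 → close Dunmere (overflow 20)
  25÷4 = 6 each, +1 to first 1
Round 2: Ashgrove=20 Fernhollow=16 Greywater=22 Hollowpine=15 → close Greywater (overflow 13)
  22÷3 = 7 each, +1 to first 1
Round 3: Ashgrove=28 Fernhollow=23 Hollowpine=22 → close Ashgrove (overflow 19)
  28÷2 = 14 each, +1 to first 0
Round 4: Fernhollow=37 Hollowpine=36 → close Fernhollow (overflow 27)
  37÷1 = 37 each, +1 to first 0

Closure order: Dunmere, Greywater, Ashgrove, Fernhollow
Last habitat: Hollowpine with 73 animals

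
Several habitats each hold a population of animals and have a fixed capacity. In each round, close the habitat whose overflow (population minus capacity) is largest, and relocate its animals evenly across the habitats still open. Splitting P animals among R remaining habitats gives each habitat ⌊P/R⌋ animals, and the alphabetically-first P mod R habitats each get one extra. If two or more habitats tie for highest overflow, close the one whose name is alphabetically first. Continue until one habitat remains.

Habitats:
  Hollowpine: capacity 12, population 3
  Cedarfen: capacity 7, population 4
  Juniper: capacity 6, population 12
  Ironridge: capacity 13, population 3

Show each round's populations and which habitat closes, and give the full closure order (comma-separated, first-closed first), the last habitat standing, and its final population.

Round 1: Cedarfen=4 Hollowpine=3 Ironridge=3 Juniper=12 → close Juniper (overflow 6)
  12÷3 = 4 each, +1 to first 0
Round 2: Cedarfen=8 Hollowpine=7 Ironridge=7 → close Cedarfen (overflow 1)
  8÷2 = 4 each, +1 to first 0
Round 3: Hollowpine=11 Ironridge=11 → close Hollowpine (overflow -1)
  11÷1 = 11 each, +1 to first 0

Closure order: Juniper, Cedarfen, Hollowpine
Last habitat: Ironridge with 22 animals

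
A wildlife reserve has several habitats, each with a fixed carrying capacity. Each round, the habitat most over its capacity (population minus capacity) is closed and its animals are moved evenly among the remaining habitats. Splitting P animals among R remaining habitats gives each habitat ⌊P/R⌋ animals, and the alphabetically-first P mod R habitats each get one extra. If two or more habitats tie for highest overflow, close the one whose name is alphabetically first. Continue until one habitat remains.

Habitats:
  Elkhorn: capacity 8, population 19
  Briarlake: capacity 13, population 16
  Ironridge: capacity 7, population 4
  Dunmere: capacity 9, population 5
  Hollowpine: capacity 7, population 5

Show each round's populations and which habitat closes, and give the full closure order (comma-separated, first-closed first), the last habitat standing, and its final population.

Closure order: Elkhorn, Briarlake, Hollowpine, Dunmere
Last habitat: Ironridge with 49 animals

Round 1: Briarlake=16 Dunmere=5 Elkhorn=19 Hollowpine=5 Ironridge=4 → close Elkhorn (overflow 11)
  19÷4 = 4 each, +1 to first 3
Round 2: Briarlake=21 Dunmere=10 Hollowpine=10 Ironridge=8 → close Briarlake (overflow 8)
  21÷3 = 7 each, +1 to first 0
Round 3: Dunmere=17 Hollowpine=17 Ironridge=15 → close Hollowpine (overflow 10)
  17÷2 = 8 each, +1 to first 1
Round 4: Dunmere=26 Ironridge=23 → close Dunmere (overflow 17)
  26÷1 = 26 each, +1 to first 0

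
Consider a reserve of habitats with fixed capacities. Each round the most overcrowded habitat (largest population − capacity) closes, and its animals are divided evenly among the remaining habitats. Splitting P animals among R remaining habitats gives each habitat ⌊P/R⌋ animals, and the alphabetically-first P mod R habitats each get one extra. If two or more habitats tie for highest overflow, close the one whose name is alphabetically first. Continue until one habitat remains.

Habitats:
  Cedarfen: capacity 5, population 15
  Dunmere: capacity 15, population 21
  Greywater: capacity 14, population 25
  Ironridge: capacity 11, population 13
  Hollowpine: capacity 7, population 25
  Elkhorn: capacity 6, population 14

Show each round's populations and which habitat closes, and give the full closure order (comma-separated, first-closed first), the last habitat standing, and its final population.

Round 1: Cedarfen=15 Dunmere=21 Elkhorn=14 Greywater=25 Hollowpine=25 Ironridge=13 → close Hollowpine (overflow 18)
  25÷5 = 5 each, +1 to first 0
Round 2: Cedarfen=20 Dunmere=26 Elkhorn=19 Greywater=30 Ironridge=18 → close Greywater (overflow 16)
  30÷4 = 7 each, +1 to first 2
Round 3: Cedarfen=28 Dunmere=34 Elkhorn=26 Ironridge=25 → close Cedarfen (overflow 23)
  28÷3 = 9 each, +1 to first 1
Round 4: Dunmere=44 Elkhorn=35 Ironridge=34 → close Dunmere (overflow 29)
  44÷2 = 22 each, +1 to first 0
Round 5: Elkhorn=57 Ironridge=56 → close Elkhorn (overflow 51)
  57÷1 = 57 each, +1 to first 0

Closure order: Hollowpine, Greywater, Cedarfen, Dunmere, Elkhorn
Last habitat: Ironridge with 113 animals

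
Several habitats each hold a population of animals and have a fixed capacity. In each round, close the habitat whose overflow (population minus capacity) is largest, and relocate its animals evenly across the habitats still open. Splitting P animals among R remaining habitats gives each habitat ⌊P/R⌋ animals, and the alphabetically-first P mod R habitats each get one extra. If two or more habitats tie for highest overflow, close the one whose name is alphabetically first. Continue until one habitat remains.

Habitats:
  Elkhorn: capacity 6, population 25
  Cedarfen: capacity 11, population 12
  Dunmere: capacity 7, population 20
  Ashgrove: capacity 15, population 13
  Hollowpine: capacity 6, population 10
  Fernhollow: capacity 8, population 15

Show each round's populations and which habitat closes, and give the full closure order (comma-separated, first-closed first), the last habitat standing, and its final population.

Closure order: Elkhorn, Dunmere, Fernhollow, Hollowpine, Cedarfen
Last habitat: Ashgrove with 95 animals

Round 1: Ashgrove=13 Cedarfen=12 Dunmere=20 Elkhorn=25 Fernhollow=15 Hollowpine=10 → close Elkhorn (overflow 19)
  25÷5 = 5 each, +1 to first 0
Round 2: Ashgrove=18 Cedarfen=17 Dunmere=25 Fernhollow=20 Hollowpine=15 → close Dunmere (overflow 18)
  25÷4 = 6 each, +1 to first 1
Round 3: Ashgrove=25 Cedarfen=23 Fernhollow=26 Hollowpine=21 → close Fernhollow (overflow 18)
  26÷3 = 8 each, +1 to first 2
Round 4: Ashgrove=34 Cedarfen=32 Hollowpine=29 → close Hollowpine (overflow 23)
  29÷2 = 14 each, +1 to first 1
Round 5: Ashgrove=49 Cedarfen=46 → close Cedarfen (overflow 35)
  46÷1 = 46 each, +1 to first 0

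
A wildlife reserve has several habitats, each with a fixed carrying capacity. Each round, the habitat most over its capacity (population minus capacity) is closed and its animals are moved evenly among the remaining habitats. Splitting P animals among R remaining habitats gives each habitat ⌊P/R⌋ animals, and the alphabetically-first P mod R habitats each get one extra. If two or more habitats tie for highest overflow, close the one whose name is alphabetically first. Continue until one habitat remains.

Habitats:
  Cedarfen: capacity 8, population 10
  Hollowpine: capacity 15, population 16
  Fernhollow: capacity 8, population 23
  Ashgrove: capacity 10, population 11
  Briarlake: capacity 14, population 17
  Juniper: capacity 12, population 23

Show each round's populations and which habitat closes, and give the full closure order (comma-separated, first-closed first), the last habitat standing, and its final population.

Round 1: Ashgrove=11 Briarlake=17 Cedarfen=10 Fernhollow=23 Hollowpine=16 Juniper=23 → close Fernhollow (overflow 15)
  23÷5 = 4 each, +1 to first 3
Round 2: Ashgrove=16 Briarlake=22 Cedarfen=15 Hollowpine=20 Juniper=27 → close Juniper (overflow 15)
  27÷4 = 6 each, +1 to first 3
Round 3: Ashgrove=23 Briarlake=29 Cedarfen=22 Hollowpine=26 → close Briarlake (overflow 15)
  29÷3 = 9 each, +1 to first 2
Round 4: Ashgrove=33 Cedarfen=32 Hollowpine=35 → close Cedarfen (overflow 24)
  32÷2 = 16 each, +1 to first 0
Round 5: Ashgrove=49 Hollowpine=51 → close Ashgrove (overflow 39)
  49÷1 = 49 each, +1 to first 0

Closure order: Fernhollow, Juniper, Briarlake, Cedarfen, Ashgrove
Last habitat: Hollowpine with 100 animals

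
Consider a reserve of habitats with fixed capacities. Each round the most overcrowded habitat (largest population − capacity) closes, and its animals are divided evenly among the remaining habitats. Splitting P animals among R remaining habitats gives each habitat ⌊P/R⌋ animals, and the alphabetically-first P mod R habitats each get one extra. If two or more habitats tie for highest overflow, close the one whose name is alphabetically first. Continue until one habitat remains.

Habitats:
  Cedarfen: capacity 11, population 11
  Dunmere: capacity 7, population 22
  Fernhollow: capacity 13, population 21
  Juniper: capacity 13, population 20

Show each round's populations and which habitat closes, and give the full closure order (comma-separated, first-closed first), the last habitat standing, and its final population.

Closure order: Dunmere, Fernhollow, Juniper
Last habitat: Cedarfen with 74 animals

Round 1: Cedarfen=11 Dunmere=22 Fernhollow=21 Juniper=20 → close Dunmere (overflow 15)
  22÷3 = 7 each, +1 to first 1
Round 2: Cedarfen=19 Fernhollow=28 Juniper=27 → close Fernhollow (overflow 15)
  28÷2 = 14 each, +1 to first 0
Round 3: Cedarfen=33 Juniper=41 → close Juniper (overflow 28)
  41÷1 = 41 each, +1 to first 0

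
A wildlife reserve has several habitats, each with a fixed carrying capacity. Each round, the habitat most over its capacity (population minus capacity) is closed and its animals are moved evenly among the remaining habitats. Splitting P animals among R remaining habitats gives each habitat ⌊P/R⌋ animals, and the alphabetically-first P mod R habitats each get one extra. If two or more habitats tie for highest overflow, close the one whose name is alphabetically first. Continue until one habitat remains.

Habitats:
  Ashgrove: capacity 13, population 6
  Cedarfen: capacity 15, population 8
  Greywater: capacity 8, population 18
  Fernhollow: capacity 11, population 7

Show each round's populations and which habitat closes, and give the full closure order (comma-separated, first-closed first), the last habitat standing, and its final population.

Closure order: Greywater, Fernhollow, Ashgrove
Last habitat: Cedarfen with 39 animals

Round 1: Ashgrove=6 Cedarfen=8 Fernhollow=7 Greywater=18 → close Greywater (overflow 10)
  18÷3 = 6 each, +1 to first 0
Round 2: Ashgrove=12 Cedarfen=14 Fernhollow=13 → close Fernhollow (overflow 2)
  13÷2 = 6 each, +1 to first 1
Round 3: Ashgrove=19 Cedarfen=20 → close Ashgrove (overflow 6)
  19÷1 = 19 each, +1 to first 0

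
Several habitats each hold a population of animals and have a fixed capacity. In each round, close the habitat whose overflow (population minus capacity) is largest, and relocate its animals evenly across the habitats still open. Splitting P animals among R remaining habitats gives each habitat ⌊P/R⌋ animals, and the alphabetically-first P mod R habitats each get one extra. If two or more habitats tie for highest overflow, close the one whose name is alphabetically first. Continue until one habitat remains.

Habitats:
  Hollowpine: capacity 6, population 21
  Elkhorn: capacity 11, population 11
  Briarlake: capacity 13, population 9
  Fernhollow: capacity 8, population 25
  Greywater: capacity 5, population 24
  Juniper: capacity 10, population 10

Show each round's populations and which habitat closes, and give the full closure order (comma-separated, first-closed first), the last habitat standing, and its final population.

Closure order: Greywater, Fernhollow, Hollowpine, Elkhorn, Juniper
Last habitat: Briarlake with 100 animals

Round 1: Briarlake=9 Elkhorn=11 Fernhollow=25 Greywater=24 Hollowpine=21 Juniper=10 → close Greywater (overflow 19)
  24÷5 = 4 each, +1 to first 4
Round 2: Briarlake=14 Elkhorn=16 Fernhollow=30 Hollowpine=26 Juniper=14 → close Fernhollow (overflow 22)
  30÷4 = 7 each, +1 to first 2
Round 3: Briarlake=22 Elkhorn=24 Hollowpine=33 Juniper=21 → close Hollowpine (overflow 27)
  33÷3 = 11 each, +1 to first 0
Round 4: Briarlake=33 Elkhorn=35 Juniper=32 → close Elkhorn (overflow 24)
  35÷2 = 17 each, +1 to first 1
Round 5: Briarlake=51 Juniper=49 → close Juniper (overflow 39)
  49÷1 = 49 each, +1 to first 0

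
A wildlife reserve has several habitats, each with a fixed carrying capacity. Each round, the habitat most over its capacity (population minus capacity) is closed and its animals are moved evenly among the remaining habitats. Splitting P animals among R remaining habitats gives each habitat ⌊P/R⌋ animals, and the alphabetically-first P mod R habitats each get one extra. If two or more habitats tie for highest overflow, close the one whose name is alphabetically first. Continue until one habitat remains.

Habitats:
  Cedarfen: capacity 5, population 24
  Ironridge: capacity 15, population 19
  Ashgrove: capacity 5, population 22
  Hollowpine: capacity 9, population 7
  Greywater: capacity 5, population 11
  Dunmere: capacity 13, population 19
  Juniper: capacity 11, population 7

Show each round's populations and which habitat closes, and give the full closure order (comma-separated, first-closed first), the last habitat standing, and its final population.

Closure order: Cedarfen, Ashgrove, Dunmere, Greywater, Ironridge, Hollowpine
Last habitat: Juniper with 109 animals

Round 1: Ashgrove=22 Cedarfen=24 Dunmere=19 Greywater=11 Hollowpine=7 Ironridge=19 Juniper=7 → close Cedarfen (overflow 19)
  24÷6 = 4 each, +1 to first 0
Round 2: Ashgrove=26 Dunmere=23 Greywater=15 Hollowpine=11 Ironridge=23 Juniper=11 → close Ashgrove (overflow 21)
  26÷5 = 5 each, +1 to first 1
Round 3: Dunmere=29 Greywater=20 Hollowpine=16 Ironridge=28 Juniper=16 → close Dunmere (overflow 16)
  29÷4 = 7 each, +1 to first 1
Round 4: Greywater=28 Hollowpine=23 Ironridge=35 Juniper=23 → close Greywater (overflow 23)
  28÷3 = 9 each, +1 to first 1
Round 5: Hollowpine=33 Ironridge=44 Juniper=32 → close Ironridge (overflow 29)
  44÷2 = 22 each, +1 to first 0
Round 6: Hollowpine=55 Juniper=54 → close Hollowpine (overflow 46)
  55÷1 = 55 each, +1 to first 0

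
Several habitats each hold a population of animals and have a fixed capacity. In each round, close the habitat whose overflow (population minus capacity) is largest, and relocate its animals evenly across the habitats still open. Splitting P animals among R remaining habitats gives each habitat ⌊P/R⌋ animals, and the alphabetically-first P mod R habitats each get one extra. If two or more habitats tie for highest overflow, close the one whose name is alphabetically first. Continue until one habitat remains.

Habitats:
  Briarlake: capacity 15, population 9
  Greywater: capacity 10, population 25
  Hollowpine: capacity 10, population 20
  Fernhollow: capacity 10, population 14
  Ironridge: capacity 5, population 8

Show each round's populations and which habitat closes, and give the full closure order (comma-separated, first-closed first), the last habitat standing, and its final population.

Closure order: Greywater, Hollowpine, Fernhollow, Ironridge
Last habitat: Briarlake with 76 animals

Round 1: Briarlake=9 Fernhollow=14 Greywater=25 Hollowpine=20 Ironridge=8 → close Greywater (overflow 15)
  25÷4 = 6 each, +1 to first 1
Round 2: Briarlake=16 Fernhollow=20 Hollowpine=26 Ironridge=14 → close Hollowpine (overflow 16)
  26÷3 = 8 each, +1 to first 2
Round 3: Briarlake=25 Fernhollow=29 Ironridge=22 → close Fernhollow (overflow 19)
  29÷2 = 14 each, +1 to first 1
Round 4: Briarlake=40 Ironridge=36 → close Ironridge (overflow 31)
  36÷1 = 36 each, +1 to first 0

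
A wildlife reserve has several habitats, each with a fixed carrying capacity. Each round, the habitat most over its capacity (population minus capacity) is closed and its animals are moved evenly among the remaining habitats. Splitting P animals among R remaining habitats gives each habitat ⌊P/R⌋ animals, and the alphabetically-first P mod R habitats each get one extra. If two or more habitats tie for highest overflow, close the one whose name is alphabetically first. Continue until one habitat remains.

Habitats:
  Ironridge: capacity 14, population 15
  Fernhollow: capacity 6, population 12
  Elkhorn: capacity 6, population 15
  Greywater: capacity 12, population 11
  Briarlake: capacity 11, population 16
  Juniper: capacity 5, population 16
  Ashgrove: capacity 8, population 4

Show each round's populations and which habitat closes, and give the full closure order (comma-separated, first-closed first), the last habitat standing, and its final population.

Round 1: Ashgrove=4 Briarlake=16 Elkhorn=15 Fernhollow=12 Greywater=11 Ironridge=15 Juniper=16 → close Juniper (overflow 11)
  16÷6 = 2 each, +1 to first 4
Round 2: Ashgrove=7 Briarlake=19 Elkhorn=18 Fernhollow=15 Greywater=13 Ironridge=17 → close Elkhorn (overflow 12)
  18÷5 = 3 each, +1 to first 3
Round 3: Ashgrove=11 Briarlake=23 Fernhollow=19 Greywater=16 Ironridge=20 → close Fernhollow (overflow 13)
  19÷4 = 4 each, +1 to first 3
Round 4: Ashgrove=16 Briarlake=28 Greywater=21 Ironridge=24 → close Briarlake (overflow 17)
  28÷3 = 9 each, +1 to first 1
Round 5: Ashgrove=26 Greywater=30 Ironridge=33 → close Ironridge (overflow 19)
  33÷2 = 16 each, +1 to first 1
Round 6: Ashgrove=43 Greywater=46 → close Ashgrove (overflow 35)
  43÷1 = 43 each, +1 to first 0

Closure order: Juniper, Elkhorn, Fernhollow, Briarlake, Ironridge, Ashgrove
Last habitat: Greywater with 89 animals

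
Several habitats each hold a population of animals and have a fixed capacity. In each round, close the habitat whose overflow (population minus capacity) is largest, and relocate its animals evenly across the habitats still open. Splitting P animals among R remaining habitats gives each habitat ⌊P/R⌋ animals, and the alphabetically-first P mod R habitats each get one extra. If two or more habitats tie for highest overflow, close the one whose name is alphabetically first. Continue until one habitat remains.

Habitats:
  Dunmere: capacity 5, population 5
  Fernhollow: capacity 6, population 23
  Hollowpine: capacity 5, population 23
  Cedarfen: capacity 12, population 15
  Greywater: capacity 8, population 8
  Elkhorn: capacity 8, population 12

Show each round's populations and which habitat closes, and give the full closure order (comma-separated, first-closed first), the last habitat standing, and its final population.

Round 1: Cedarfen=15 Dunmere=5 Elkhorn=12 Fernhollow=23 Greywater=8 Hollowpine=23 → close Hollowpine (overflow 18)
  23÷5 = 4 each, +1 to first 3
Round 2: Cedarfen=20 Dunmere=10 Elkhorn=17 Fernhollow=27 Greywater=12 → close Fernhollow (overflow 21)
  27÷4 = 6 each, +1 to first 3
Round 3: Cedarfen=27 Dunmere=17 Elkhorn=24 Greywater=18 → close Elkhorn (overflow 16)
  24÷3 = 8 each, +1 to first 0
Round 4: Cedarfen=35 Dunmere=25 Greywater=26 → close Cedarfen (overflow 23)
  35÷2 = 17 each, +1 to first 1
Round 5: Dunmere=43 Greywater=43 → close Dunmere (overflow 38)
  43÷1 = 43 each, +1 to first 0

Closure order: Hollowpine, Fernhollow, Elkhorn, Cedarfen, Dunmere
Last habitat: Greywater with 86 animals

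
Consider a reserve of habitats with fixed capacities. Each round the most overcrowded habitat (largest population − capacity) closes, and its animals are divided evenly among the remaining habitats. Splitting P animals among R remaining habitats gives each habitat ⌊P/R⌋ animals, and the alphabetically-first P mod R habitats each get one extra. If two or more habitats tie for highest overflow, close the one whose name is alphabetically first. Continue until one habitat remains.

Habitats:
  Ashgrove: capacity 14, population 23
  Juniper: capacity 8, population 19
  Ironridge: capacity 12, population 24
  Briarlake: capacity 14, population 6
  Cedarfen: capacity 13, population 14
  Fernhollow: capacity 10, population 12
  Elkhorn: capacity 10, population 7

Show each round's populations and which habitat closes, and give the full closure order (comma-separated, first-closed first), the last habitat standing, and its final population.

Closure order: Ironridge, Juniper, Ashgrove, Cedarfen, Fernhollow, Elkhorn
Last habitat: Briarlake with 105 animals

Round 1: Ashgrove=23 Briarlake=6 Cedarfen=14 Elkhorn=7 Fernhollow=12 Ironridge=24 Juniper=19 → close Ironridge (overflow 12)
  24÷6 = 4 each, +1 to first 0
Round 2: Ashgrove=27 Briarlake=10 Cedarfen=18 Elkhorn=11 Fernhollow=16 Juniper=23 → close Juniper (overflow 15)
  23÷5 = 4 each, +1 to first 3
Round 3: Ashgrove=32 Briarlake=15 Cedarfen=23 Elkhorn=15 Fernhollow=20 → close Ashgrove (overflow 18)
  32÷4 = 8 each, +1 to first 0
Round 4: Briarlake=23 Cedarfen=31 Elkhorn=23 Fernhollow=28 → close Cedarfen (overflow 18)
  31÷3 = 10 each, +1 to first 1
Round 5: Briarlake=34 Elkhorn=33 Fernhollow=38 → close Fernhollow (overflow 28)
  38÷2 = 19 each, +1 to first 0
Round 6: Briarlake=53 Elkhorn=52 → close Elkhorn (overflow 42)
  52÷1 = 52 each, +1 to first 0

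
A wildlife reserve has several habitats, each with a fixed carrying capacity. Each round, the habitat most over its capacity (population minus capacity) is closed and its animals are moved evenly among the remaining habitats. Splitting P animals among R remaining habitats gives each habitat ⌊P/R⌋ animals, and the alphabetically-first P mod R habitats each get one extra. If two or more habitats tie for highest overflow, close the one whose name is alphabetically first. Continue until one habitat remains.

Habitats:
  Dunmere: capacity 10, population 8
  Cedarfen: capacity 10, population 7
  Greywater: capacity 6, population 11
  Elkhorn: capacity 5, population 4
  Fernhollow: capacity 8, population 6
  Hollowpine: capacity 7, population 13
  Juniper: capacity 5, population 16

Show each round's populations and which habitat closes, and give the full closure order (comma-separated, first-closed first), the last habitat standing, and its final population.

Closure order: Juniper, Hollowpine, Greywater, Elkhorn, Dunmere, Cedarfen
Last habitat: Fernhollow with 65 animals

Round 1: Cedarfen=7 Dunmere=8 Elkhorn=4 Fernhollow=6 Greywater=11 Hollowpine=13 Juniper=16 → close Juniper (overflow 11)
  16÷6 = 2 each, +1 to first 4
Round 2: Cedarfen=10 Dunmere=11 Elkhorn=7 Fernhollow=9 Greywater=13 Hollowpine=15 → close Hollowpine (overflow 8)
  15÷5 = 3 each, +1 to first 0
Round 3: Cedarfen=13 Dunmere=14 Elkhorn=10 Fernhollow=12 Greywater=16 → close Greywater (overflow 10)
  16÷4 = 4 each, +1 to first 0
Round 4: Cedarfen=17 Dunmere=18 Elkhorn=14 Fernhollow=16 → close Elkhorn (overflow 9)
  14÷3 = 4 each, +1 to first 2
Round 5: Cedarfen=22 Dunmere=23 Fernhollow=20 → close Dunmere (overflow 13)
  23÷2 = 11 each, +1 to first 1
Round 6: Cedarfen=34 Fernhollow=31 → close Cedarfen (overflow 24)
  34÷1 = 34 each, +1 to first 0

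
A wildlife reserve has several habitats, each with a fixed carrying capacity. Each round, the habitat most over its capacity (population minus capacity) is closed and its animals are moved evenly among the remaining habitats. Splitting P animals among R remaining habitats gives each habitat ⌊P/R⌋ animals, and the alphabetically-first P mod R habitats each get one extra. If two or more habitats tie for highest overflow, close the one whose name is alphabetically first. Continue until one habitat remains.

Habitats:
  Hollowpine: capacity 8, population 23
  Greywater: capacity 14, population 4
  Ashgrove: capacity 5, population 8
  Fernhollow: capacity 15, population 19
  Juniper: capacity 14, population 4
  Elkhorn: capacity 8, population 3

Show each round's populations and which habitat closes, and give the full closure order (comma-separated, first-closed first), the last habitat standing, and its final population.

Round 1: Ashgrove=8 Elkhorn=3 Fernhollow=19 Greywater=4 Hollowpine=23 Juniper=4 → close Hollowpine (overflow 15)
  23÷5 = 4 each, +1 to first 3
Round 2: Ashgrove=13 Elkhorn=8 Fernhollow=24 Greywater=8 Juniper=8 → close Fernhollow (overflow 9)
  24÷4 = 6 each, +1 to first 0
Round 3: Ashgrove=19 Elkhorn=14 Greywater=14 Juniper=14 → close Ashgrove (overflow 14)
  19÷3 = 6 each, +1 to first 1
Round 4: Elkhorn=21 Greywater=20 Juniper=20 → close Elkhorn (overflow 13)
  21÷2 = 10 each, +1 to first 1
Round 5: Greywater=31 Juniper=30 → close Greywater (overflow 17)
  31÷1 = 31 each, +1 to first 0

Closure order: Hollowpine, Fernhollow, Ashgrove, Elkhorn, Greywater
Last habitat: Juniper with 61 animals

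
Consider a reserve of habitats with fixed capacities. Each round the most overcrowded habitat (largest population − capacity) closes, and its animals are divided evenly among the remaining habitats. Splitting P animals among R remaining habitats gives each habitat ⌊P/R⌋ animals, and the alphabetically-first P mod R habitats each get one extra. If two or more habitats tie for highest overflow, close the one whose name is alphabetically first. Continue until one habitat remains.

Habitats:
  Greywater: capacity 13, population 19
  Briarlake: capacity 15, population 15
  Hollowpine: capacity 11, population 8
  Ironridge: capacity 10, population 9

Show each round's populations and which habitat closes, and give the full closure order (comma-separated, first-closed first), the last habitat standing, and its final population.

Closure order: Greywater, Briarlake, Ironridge
Last habitat: Hollowpine with 51 animals

Round 1: Briarlake=15 Greywater=19 Hollowpine=8 Ironridge=9 → close Greywater (overflow 6)
  19÷3 = 6 each, +1 to first 1
Round 2: Briarlake=22 Hollowpine=14 Ironridge=15 → close Briarlake (overflow 7)
  22÷2 = 11 each, +1 to first 0
Round 3: Hollowpine=25 Ironridge=26 → close Ironridge (overflow 16)
  26÷1 = 26 each, +1 to first 0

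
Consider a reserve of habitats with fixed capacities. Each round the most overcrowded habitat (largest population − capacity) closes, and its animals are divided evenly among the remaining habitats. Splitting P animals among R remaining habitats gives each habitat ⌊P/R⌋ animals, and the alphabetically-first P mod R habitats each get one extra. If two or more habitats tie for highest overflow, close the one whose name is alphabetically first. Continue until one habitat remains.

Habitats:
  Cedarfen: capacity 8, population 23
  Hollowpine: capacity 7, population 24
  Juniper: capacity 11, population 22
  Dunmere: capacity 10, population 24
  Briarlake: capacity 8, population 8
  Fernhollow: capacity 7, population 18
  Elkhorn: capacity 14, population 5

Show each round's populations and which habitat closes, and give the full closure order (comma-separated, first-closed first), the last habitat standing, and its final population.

Closure order: Hollowpine, Cedarfen, Dunmere, Fernhollow, Juniper, Briarlake
Last habitat: Elkhorn with 124 animals

Round 1: Briarlake=8 Cedarfen=23 Dunmere=24 Elkhorn=5 Fernhollow=18 Hollowpine=24 Juniper=22 → close Hollowpine (overflow 17)
  24÷6 = 4 each, +1 to first 0
Round 2: Briarlake=12 Cedarfen=27 Dunmere=28 Elkhorn=9 Fernhollow=22 Juniper=26 → close Cedarfen (overflow 19)
  27÷5 = 5 each, +1 to first 2
Round 3: Briarlake=18 Dunmere=34 Elkhorn=14 Fernhollow=27 Juniper=31 → close Dunmere (overflow 24)
  34÷4 = 8 each, +1 to first 2
Round 4: Briarlake=27 Elkhorn=23 Fernhollow=35 Juniper=39 → close Fernhollow (overflow 28)
  35÷3 = 11 each, +1 to first 2
Round 5: Briarlake=39 Elkhorn=35 Juniper=50 → close Juniper (overflow 39)
  50÷2 = 25 each, +1 to first 0
Round 6: Briarlake=64 Elkhorn=60 → close Briarlake (overflow 56)
  64÷1 = 64 each, +1 to first 0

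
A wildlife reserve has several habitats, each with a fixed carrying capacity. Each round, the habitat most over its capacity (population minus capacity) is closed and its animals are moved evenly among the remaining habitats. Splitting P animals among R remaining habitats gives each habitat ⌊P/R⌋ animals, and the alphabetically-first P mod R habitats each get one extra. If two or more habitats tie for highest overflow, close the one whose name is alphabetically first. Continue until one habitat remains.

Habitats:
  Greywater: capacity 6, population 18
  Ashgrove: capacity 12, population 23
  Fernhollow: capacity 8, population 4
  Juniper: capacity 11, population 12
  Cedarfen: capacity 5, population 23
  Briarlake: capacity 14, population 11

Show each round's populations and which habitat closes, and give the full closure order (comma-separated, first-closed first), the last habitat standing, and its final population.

Closure order: Cedarfen, Ashgrove, Greywater, Juniper, Briarlake
Last habitat: Fernhollow with 91 animals

Round 1: Ashgrove=23 Briarlake=11 Cedarfen=23 Fernhollow=4 Greywater=18 Juniper=12 → close Cedarfen (overflow 18)
  23÷5 = 4 each, +1 to first 3
Round 2: Ashgrove=28 Briarlake=16 Fernhollow=9 Greywater=22 Juniper=16 → close Ashgrove (overflow 16)
  28÷4 = 7 each, +1 to first 0
Round 3: Briarlake=23 Fernhollow=16 Greywater=29 Juniper=23 → close Greywater (overflow 23)
  29÷3 = 9 each, +1 to first 2
Round 4: Briarlake=33 Fernhollow=26 Juniper=32 → close Juniper (overflow 21)
  32÷2 = 16 each, +1 to first 0
Round 5: Briarlake=49 Fernhollow=42 → close Briarlake (overflow 35)
  49÷1 = 49 each, +1 to first 0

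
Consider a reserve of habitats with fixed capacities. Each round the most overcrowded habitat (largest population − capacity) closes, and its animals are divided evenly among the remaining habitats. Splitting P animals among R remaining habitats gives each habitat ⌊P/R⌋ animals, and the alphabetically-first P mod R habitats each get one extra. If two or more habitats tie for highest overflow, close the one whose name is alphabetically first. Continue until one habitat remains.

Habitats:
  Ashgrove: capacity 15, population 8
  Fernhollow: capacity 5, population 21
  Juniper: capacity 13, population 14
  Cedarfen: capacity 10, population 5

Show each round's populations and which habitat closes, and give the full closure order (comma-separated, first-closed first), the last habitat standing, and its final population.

Round 1: Ashgrove=8 Cedarfen=5 Fernhollow=21 Juniper=14 → close Fernhollow (overflow 16)
  21÷3 = 7 each, +1 to first 0
Round 2: Ashgrove=15 Cedarfen=12 Juniper=21 → close Juniper (overflow 8)
  21÷2 = 10 each, +1 to first 1
Round 3: Ashgrove=26 Cedarfen=22 → close Cedarfen (overflow 12)
  22÷1 = 22 each, +1 to first 0

Closure order: Fernhollow, Juniper, Cedarfen
Last habitat: Ashgrove with 48 animals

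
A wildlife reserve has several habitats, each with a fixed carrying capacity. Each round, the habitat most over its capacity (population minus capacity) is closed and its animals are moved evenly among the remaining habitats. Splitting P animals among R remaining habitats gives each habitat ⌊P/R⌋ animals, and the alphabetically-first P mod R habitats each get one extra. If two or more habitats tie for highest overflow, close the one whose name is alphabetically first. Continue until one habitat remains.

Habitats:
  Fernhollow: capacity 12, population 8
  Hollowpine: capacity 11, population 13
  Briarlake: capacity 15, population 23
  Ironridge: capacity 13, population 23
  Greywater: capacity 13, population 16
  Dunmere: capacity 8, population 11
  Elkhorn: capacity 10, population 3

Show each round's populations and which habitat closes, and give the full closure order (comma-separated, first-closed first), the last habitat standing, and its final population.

Closure order: Ironridge, Briarlake, Dunmere, Greywater, Hollowpine, Fernhollow
Last habitat: Elkhorn with 97 animals

Round 1: Briarlake=23 Dunmere=11 Elkhorn=3 Fernhollow=8 Greywater=16 Hollowpine=13 Ironridge=23 → close Ironridge (overflow 10)
  23÷6 = 3 each, +1 to first 5
Round 2: Briarlake=27 Dunmere=15 Elkhorn=7 Fernhollow=12 Greywater=20 Hollowpine=16 → close Briarlake (overflow 12)
  27÷5 = 5 each, +1 to first 2
Round 3: Dunmere=21 Elkhorn=13 Fernhollow=17 Greywater=25 Hollowpine=21 → close Dunmere (overflow 13)
  21÷4 = 5 each, +1 to first 1
Round 4: Elkhorn=19 Fernhollow=22 Greywater=30 Hollowpine=26 → close Greywater (overflow 17)
  30÷3 = 10 each, +1 to first 0
Round 5: Elkhorn=29 Fernhollow=32 Hollowpine=36 → close Hollowpine (overflow 25)
  36÷2 = 18 each, +1 to first 0
Round 6: Elkhorn=47 Fernhollow=50 → close Fernhollow (overflow 38)
  50÷1 = 50 each, +1 to first 0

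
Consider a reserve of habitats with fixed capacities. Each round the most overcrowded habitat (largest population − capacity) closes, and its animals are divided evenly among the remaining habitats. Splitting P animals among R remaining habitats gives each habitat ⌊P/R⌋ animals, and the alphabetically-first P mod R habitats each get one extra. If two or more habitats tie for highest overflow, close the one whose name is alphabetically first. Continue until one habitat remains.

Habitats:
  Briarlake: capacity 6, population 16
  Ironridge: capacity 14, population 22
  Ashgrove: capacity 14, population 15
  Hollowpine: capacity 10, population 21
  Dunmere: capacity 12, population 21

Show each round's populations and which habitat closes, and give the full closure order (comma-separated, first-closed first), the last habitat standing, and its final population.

Closure order: Hollowpine, Briarlake, Dunmere, Ironridge
Last habitat: Ashgrove with 95 animals

Round 1: Ashgrove=15 Briarlake=16 Dunmere=21 Hollowpine=21 Ironridge=22 → close Hollowpine (overflow 11)
  21÷4 = 5 each, +1 to first 1
Round 2: Ashgrove=21 Briarlake=21 Dunmere=26 Ironridge=27 → close Briarlake (overflow 15)
  21÷3 = 7 each, +1 to first 0
Round 3: Ashgrove=28 Dunmere=33 Ironridge=34 → close Dunmere (overflow 21)
  33÷2 = 16 each, +1 to first 1
Round 4: Ashgrove=45 Ironridge=50 → close Ironridge (overflow 36)
  50÷1 = 50 each, +1 to first 0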